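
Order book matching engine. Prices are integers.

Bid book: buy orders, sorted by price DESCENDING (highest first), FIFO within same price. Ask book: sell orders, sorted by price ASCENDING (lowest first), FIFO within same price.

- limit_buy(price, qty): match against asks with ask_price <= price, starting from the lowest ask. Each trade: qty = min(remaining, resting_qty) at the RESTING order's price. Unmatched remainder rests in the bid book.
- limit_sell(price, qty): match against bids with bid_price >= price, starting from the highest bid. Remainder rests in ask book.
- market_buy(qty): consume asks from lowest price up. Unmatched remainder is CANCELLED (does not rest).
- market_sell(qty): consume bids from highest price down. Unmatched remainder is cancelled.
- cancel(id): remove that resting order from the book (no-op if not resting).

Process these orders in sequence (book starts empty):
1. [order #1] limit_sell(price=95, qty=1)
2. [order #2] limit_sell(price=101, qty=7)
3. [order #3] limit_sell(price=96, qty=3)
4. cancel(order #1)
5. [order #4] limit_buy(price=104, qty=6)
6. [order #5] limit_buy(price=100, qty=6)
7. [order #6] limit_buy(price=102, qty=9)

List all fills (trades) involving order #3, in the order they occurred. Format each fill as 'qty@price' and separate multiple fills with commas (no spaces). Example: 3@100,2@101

After op 1 [order #1] limit_sell(price=95, qty=1): fills=none; bids=[-] asks=[#1:1@95]
After op 2 [order #2] limit_sell(price=101, qty=7): fills=none; bids=[-] asks=[#1:1@95 #2:7@101]
After op 3 [order #3] limit_sell(price=96, qty=3): fills=none; bids=[-] asks=[#1:1@95 #3:3@96 #2:7@101]
After op 4 cancel(order #1): fills=none; bids=[-] asks=[#3:3@96 #2:7@101]
After op 5 [order #4] limit_buy(price=104, qty=6): fills=#4x#3:3@96 #4x#2:3@101; bids=[-] asks=[#2:4@101]
After op 6 [order #5] limit_buy(price=100, qty=6): fills=none; bids=[#5:6@100] asks=[#2:4@101]
After op 7 [order #6] limit_buy(price=102, qty=9): fills=#6x#2:4@101; bids=[#6:5@102 #5:6@100] asks=[-]

Answer: 3@96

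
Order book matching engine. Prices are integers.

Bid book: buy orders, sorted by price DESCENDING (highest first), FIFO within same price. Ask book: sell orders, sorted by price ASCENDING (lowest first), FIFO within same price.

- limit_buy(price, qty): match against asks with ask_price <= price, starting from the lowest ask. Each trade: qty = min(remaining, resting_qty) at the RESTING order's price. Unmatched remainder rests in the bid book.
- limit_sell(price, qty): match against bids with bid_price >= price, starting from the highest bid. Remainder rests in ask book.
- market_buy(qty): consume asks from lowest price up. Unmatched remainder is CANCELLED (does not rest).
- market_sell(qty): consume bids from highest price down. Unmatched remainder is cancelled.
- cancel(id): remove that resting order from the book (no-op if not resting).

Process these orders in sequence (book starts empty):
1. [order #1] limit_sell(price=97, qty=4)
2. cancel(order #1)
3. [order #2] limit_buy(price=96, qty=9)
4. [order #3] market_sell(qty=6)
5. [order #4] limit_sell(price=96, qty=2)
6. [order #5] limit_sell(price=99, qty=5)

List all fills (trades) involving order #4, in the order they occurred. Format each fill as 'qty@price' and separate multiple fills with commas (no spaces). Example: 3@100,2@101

Answer: 2@96

Derivation:
After op 1 [order #1] limit_sell(price=97, qty=4): fills=none; bids=[-] asks=[#1:4@97]
After op 2 cancel(order #1): fills=none; bids=[-] asks=[-]
After op 3 [order #2] limit_buy(price=96, qty=9): fills=none; bids=[#2:9@96] asks=[-]
After op 4 [order #3] market_sell(qty=6): fills=#2x#3:6@96; bids=[#2:3@96] asks=[-]
After op 5 [order #4] limit_sell(price=96, qty=2): fills=#2x#4:2@96; bids=[#2:1@96] asks=[-]
After op 6 [order #5] limit_sell(price=99, qty=5): fills=none; bids=[#2:1@96] asks=[#5:5@99]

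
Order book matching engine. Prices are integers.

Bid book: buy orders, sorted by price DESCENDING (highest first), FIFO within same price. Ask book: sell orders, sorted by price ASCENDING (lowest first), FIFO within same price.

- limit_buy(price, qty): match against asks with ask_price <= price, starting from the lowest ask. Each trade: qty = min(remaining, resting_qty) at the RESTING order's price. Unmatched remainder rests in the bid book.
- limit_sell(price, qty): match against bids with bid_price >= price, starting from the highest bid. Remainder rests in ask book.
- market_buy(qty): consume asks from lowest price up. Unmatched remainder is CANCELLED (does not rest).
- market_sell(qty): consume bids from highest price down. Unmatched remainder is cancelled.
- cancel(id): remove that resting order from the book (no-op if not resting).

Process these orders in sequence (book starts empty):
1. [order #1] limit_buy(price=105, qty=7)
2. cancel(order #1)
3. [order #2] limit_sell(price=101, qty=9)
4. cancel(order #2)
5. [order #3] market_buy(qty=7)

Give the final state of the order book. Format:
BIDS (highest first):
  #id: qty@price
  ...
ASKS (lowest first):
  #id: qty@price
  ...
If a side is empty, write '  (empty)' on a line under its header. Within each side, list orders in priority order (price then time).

Answer: BIDS (highest first):
  (empty)
ASKS (lowest first):
  (empty)

Derivation:
After op 1 [order #1] limit_buy(price=105, qty=7): fills=none; bids=[#1:7@105] asks=[-]
After op 2 cancel(order #1): fills=none; bids=[-] asks=[-]
After op 3 [order #2] limit_sell(price=101, qty=9): fills=none; bids=[-] asks=[#2:9@101]
After op 4 cancel(order #2): fills=none; bids=[-] asks=[-]
After op 5 [order #3] market_buy(qty=7): fills=none; bids=[-] asks=[-]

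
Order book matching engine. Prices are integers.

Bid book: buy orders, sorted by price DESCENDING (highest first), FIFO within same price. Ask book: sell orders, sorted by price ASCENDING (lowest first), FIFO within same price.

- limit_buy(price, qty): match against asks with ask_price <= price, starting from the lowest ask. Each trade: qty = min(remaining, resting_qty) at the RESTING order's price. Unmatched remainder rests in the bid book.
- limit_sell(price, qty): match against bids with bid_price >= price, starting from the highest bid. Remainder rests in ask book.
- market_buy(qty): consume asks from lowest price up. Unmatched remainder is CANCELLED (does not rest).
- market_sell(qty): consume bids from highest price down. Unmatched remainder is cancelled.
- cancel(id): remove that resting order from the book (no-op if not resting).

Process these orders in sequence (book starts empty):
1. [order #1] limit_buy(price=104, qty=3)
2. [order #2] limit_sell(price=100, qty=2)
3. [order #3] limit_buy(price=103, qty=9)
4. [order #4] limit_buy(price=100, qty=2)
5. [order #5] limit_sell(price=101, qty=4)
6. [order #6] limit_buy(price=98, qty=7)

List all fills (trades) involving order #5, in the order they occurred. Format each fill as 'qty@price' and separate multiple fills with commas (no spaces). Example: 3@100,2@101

Answer: 1@104,3@103

Derivation:
After op 1 [order #1] limit_buy(price=104, qty=3): fills=none; bids=[#1:3@104] asks=[-]
After op 2 [order #2] limit_sell(price=100, qty=2): fills=#1x#2:2@104; bids=[#1:1@104] asks=[-]
After op 3 [order #3] limit_buy(price=103, qty=9): fills=none; bids=[#1:1@104 #3:9@103] asks=[-]
After op 4 [order #4] limit_buy(price=100, qty=2): fills=none; bids=[#1:1@104 #3:9@103 #4:2@100] asks=[-]
After op 5 [order #5] limit_sell(price=101, qty=4): fills=#1x#5:1@104 #3x#5:3@103; bids=[#3:6@103 #4:2@100] asks=[-]
After op 6 [order #6] limit_buy(price=98, qty=7): fills=none; bids=[#3:6@103 #4:2@100 #6:7@98] asks=[-]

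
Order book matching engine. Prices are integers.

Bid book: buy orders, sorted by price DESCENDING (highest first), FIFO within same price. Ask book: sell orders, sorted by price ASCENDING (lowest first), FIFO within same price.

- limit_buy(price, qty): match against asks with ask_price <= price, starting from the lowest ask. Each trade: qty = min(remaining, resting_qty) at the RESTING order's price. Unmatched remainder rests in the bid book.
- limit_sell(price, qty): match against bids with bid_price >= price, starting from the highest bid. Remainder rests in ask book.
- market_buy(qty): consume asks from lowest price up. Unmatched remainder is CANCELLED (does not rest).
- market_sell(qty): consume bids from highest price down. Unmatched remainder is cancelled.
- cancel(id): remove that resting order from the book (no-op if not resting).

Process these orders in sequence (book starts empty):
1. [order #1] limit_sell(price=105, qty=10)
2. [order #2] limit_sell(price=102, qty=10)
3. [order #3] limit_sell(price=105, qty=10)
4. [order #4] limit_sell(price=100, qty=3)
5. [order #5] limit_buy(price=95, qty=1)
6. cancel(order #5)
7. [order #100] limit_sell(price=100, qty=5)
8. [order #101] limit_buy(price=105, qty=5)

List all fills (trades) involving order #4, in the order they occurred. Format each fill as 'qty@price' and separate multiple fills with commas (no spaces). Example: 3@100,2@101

Answer: 3@100

Derivation:
After op 1 [order #1] limit_sell(price=105, qty=10): fills=none; bids=[-] asks=[#1:10@105]
After op 2 [order #2] limit_sell(price=102, qty=10): fills=none; bids=[-] asks=[#2:10@102 #1:10@105]
After op 3 [order #3] limit_sell(price=105, qty=10): fills=none; bids=[-] asks=[#2:10@102 #1:10@105 #3:10@105]
After op 4 [order #4] limit_sell(price=100, qty=3): fills=none; bids=[-] asks=[#4:3@100 #2:10@102 #1:10@105 #3:10@105]
After op 5 [order #5] limit_buy(price=95, qty=1): fills=none; bids=[#5:1@95] asks=[#4:3@100 #2:10@102 #1:10@105 #3:10@105]
After op 6 cancel(order #5): fills=none; bids=[-] asks=[#4:3@100 #2:10@102 #1:10@105 #3:10@105]
After op 7 [order #100] limit_sell(price=100, qty=5): fills=none; bids=[-] asks=[#4:3@100 #100:5@100 #2:10@102 #1:10@105 #3:10@105]
After op 8 [order #101] limit_buy(price=105, qty=5): fills=#101x#4:3@100 #101x#100:2@100; bids=[-] asks=[#100:3@100 #2:10@102 #1:10@105 #3:10@105]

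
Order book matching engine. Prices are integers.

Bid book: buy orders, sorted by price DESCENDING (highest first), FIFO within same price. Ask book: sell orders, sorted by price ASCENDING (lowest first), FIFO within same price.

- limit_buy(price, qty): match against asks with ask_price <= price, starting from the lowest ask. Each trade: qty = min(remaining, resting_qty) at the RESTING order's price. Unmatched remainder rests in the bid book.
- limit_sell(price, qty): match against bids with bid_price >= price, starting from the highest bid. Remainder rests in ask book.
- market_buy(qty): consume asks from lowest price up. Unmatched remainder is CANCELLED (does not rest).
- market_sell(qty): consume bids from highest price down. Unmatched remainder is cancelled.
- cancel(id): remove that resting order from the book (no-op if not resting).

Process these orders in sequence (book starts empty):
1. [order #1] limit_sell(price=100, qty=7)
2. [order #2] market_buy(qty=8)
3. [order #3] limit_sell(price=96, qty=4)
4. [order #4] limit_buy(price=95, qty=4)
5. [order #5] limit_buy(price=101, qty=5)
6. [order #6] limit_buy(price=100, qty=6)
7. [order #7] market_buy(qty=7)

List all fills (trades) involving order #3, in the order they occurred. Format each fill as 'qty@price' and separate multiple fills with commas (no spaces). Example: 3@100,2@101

After op 1 [order #1] limit_sell(price=100, qty=7): fills=none; bids=[-] asks=[#1:7@100]
After op 2 [order #2] market_buy(qty=8): fills=#2x#1:7@100; bids=[-] asks=[-]
After op 3 [order #3] limit_sell(price=96, qty=4): fills=none; bids=[-] asks=[#3:4@96]
After op 4 [order #4] limit_buy(price=95, qty=4): fills=none; bids=[#4:4@95] asks=[#3:4@96]
After op 5 [order #5] limit_buy(price=101, qty=5): fills=#5x#3:4@96; bids=[#5:1@101 #4:4@95] asks=[-]
After op 6 [order #6] limit_buy(price=100, qty=6): fills=none; bids=[#5:1@101 #6:6@100 #4:4@95] asks=[-]
After op 7 [order #7] market_buy(qty=7): fills=none; bids=[#5:1@101 #6:6@100 #4:4@95] asks=[-]

Answer: 4@96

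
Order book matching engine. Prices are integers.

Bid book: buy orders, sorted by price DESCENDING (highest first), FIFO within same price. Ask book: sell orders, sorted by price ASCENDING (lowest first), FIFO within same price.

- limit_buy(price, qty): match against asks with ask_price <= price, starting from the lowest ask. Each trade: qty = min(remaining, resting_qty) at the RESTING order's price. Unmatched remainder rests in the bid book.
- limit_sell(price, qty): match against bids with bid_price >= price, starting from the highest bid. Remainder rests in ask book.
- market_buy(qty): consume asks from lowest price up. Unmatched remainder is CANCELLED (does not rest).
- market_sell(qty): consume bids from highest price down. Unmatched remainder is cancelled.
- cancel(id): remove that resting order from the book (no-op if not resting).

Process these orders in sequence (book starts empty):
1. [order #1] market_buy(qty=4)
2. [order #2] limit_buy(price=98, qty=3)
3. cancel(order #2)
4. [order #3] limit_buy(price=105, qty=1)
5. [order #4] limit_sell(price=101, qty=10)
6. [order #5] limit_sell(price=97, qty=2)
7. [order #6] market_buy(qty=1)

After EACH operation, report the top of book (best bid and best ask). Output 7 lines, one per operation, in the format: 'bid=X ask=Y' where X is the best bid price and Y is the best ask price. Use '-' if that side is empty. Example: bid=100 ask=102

After op 1 [order #1] market_buy(qty=4): fills=none; bids=[-] asks=[-]
After op 2 [order #2] limit_buy(price=98, qty=3): fills=none; bids=[#2:3@98] asks=[-]
After op 3 cancel(order #2): fills=none; bids=[-] asks=[-]
After op 4 [order #3] limit_buy(price=105, qty=1): fills=none; bids=[#3:1@105] asks=[-]
After op 5 [order #4] limit_sell(price=101, qty=10): fills=#3x#4:1@105; bids=[-] asks=[#4:9@101]
After op 6 [order #5] limit_sell(price=97, qty=2): fills=none; bids=[-] asks=[#5:2@97 #4:9@101]
After op 7 [order #6] market_buy(qty=1): fills=#6x#5:1@97; bids=[-] asks=[#5:1@97 #4:9@101]

Answer: bid=- ask=-
bid=98 ask=-
bid=- ask=-
bid=105 ask=-
bid=- ask=101
bid=- ask=97
bid=- ask=97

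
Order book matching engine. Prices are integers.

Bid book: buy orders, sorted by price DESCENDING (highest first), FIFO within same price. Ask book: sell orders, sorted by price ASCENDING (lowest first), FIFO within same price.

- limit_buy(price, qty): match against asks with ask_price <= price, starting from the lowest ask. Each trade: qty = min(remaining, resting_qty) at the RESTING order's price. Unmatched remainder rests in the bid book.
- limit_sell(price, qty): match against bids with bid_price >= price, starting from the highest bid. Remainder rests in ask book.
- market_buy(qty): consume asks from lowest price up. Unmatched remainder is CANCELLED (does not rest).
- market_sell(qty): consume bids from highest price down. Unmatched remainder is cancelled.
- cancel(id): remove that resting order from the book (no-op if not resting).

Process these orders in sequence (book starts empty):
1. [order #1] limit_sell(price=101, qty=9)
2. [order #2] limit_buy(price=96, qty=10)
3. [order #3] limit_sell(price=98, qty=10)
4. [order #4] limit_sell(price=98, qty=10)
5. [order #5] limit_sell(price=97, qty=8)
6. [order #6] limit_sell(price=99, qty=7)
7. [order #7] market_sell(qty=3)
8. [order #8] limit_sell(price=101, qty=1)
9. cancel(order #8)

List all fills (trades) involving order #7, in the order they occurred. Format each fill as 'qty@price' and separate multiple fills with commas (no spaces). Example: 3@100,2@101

After op 1 [order #1] limit_sell(price=101, qty=9): fills=none; bids=[-] asks=[#1:9@101]
After op 2 [order #2] limit_buy(price=96, qty=10): fills=none; bids=[#2:10@96] asks=[#1:9@101]
After op 3 [order #3] limit_sell(price=98, qty=10): fills=none; bids=[#2:10@96] asks=[#3:10@98 #1:9@101]
After op 4 [order #4] limit_sell(price=98, qty=10): fills=none; bids=[#2:10@96] asks=[#3:10@98 #4:10@98 #1:9@101]
After op 5 [order #5] limit_sell(price=97, qty=8): fills=none; bids=[#2:10@96] asks=[#5:8@97 #3:10@98 #4:10@98 #1:9@101]
After op 6 [order #6] limit_sell(price=99, qty=7): fills=none; bids=[#2:10@96] asks=[#5:8@97 #3:10@98 #4:10@98 #6:7@99 #1:9@101]
After op 7 [order #7] market_sell(qty=3): fills=#2x#7:3@96; bids=[#2:7@96] asks=[#5:8@97 #3:10@98 #4:10@98 #6:7@99 #1:9@101]
After op 8 [order #8] limit_sell(price=101, qty=1): fills=none; bids=[#2:7@96] asks=[#5:8@97 #3:10@98 #4:10@98 #6:7@99 #1:9@101 #8:1@101]
After op 9 cancel(order #8): fills=none; bids=[#2:7@96] asks=[#5:8@97 #3:10@98 #4:10@98 #6:7@99 #1:9@101]

Answer: 3@96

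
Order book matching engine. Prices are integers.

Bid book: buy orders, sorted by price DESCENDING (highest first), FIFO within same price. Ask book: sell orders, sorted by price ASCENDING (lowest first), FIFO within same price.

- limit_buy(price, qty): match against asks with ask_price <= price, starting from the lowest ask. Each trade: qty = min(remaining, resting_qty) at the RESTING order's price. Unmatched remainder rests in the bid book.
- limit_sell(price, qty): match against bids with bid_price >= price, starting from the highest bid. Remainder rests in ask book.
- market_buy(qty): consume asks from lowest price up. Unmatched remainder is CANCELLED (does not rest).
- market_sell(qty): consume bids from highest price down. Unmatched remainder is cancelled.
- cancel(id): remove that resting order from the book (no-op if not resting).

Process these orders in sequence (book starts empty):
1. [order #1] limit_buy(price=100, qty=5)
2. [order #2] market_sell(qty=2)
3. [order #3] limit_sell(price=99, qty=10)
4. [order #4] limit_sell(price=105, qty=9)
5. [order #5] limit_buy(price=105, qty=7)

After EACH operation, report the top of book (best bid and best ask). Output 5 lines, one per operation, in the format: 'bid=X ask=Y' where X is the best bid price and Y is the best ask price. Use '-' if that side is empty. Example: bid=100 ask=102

Answer: bid=100 ask=-
bid=100 ask=-
bid=- ask=99
bid=- ask=99
bid=- ask=105

Derivation:
After op 1 [order #1] limit_buy(price=100, qty=5): fills=none; bids=[#1:5@100] asks=[-]
After op 2 [order #2] market_sell(qty=2): fills=#1x#2:2@100; bids=[#1:3@100] asks=[-]
After op 3 [order #3] limit_sell(price=99, qty=10): fills=#1x#3:3@100; bids=[-] asks=[#3:7@99]
After op 4 [order #4] limit_sell(price=105, qty=9): fills=none; bids=[-] asks=[#3:7@99 #4:9@105]
After op 5 [order #5] limit_buy(price=105, qty=7): fills=#5x#3:7@99; bids=[-] asks=[#4:9@105]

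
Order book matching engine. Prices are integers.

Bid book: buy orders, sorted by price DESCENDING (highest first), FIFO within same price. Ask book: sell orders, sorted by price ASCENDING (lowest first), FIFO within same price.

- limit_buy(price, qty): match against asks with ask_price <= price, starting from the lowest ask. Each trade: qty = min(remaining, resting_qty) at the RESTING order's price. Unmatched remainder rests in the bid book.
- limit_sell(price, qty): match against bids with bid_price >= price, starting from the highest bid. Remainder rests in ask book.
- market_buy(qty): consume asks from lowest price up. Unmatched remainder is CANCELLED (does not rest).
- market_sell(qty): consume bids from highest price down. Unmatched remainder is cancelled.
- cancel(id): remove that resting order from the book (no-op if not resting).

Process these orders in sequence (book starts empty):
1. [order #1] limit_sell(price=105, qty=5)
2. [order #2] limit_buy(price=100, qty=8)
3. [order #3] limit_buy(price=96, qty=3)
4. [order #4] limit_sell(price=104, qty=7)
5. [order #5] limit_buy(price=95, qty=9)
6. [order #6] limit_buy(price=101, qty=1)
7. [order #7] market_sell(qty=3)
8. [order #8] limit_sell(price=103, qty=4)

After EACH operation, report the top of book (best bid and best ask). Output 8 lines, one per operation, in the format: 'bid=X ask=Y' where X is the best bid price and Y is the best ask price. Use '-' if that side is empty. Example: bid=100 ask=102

After op 1 [order #1] limit_sell(price=105, qty=5): fills=none; bids=[-] asks=[#1:5@105]
After op 2 [order #2] limit_buy(price=100, qty=8): fills=none; bids=[#2:8@100] asks=[#1:5@105]
After op 3 [order #3] limit_buy(price=96, qty=3): fills=none; bids=[#2:8@100 #3:3@96] asks=[#1:5@105]
After op 4 [order #4] limit_sell(price=104, qty=7): fills=none; bids=[#2:8@100 #3:3@96] asks=[#4:7@104 #1:5@105]
After op 5 [order #5] limit_buy(price=95, qty=9): fills=none; bids=[#2:8@100 #3:3@96 #5:9@95] asks=[#4:7@104 #1:5@105]
After op 6 [order #6] limit_buy(price=101, qty=1): fills=none; bids=[#6:1@101 #2:8@100 #3:3@96 #5:9@95] asks=[#4:7@104 #1:5@105]
After op 7 [order #7] market_sell(qty=3): fills=#6x#7:1@101 #2x#7:2@100; bids=[#2:6@100 #3:3@96 #5:9@95] asks=[#4:7@104 #1:5@105]
After op 8 [order #8] limit_sell(price=103, qty=4): fills=none; bids=[#2:6@100 #3:3@96 #5:9@95] asks=[#8:4@103 #4:7@104 #1:5@105]

Answer: bid=- ask=105
bid=100 ask=105
bid=100 ask=105
bid=100 ask=104
bid=100 ask=104
bid=101 ask=104
bid=100 ask=104
bid=100 ask=103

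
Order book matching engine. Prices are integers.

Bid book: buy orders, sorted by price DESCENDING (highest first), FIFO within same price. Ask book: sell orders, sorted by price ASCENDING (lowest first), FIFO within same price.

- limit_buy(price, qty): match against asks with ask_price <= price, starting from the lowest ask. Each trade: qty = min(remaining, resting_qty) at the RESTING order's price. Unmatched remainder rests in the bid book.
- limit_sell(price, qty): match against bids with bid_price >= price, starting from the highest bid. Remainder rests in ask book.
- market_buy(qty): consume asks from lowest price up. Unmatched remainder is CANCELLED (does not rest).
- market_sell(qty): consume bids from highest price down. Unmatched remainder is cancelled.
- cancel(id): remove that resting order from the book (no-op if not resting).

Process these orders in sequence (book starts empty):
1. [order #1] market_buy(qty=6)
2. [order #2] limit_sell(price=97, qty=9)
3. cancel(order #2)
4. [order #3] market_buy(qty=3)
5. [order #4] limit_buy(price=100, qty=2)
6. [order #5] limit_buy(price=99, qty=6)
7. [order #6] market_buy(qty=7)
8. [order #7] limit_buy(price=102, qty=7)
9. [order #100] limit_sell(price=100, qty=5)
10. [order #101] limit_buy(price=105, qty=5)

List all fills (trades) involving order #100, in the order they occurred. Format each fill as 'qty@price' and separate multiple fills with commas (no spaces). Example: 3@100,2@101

Answer: 5@102

Derivation:
After op 1 [order #1] market_buy(qty=6): fills=none; bids=[-] asks=[-]
After op 2 [order #2] limit_sell(price=97, qty=9): fills=none; bids=[-] asks=[#2:9@97]
After op 3 cancel(order #2): fills=none; bids=[-] asks=[-]
After op 4 [order #3] market_buy(qty=3): fills=none; bids=[-] asks=[-]
After op 5 [order #4] limit_buy(price=100, qty=2): fills=none; bids=[#4:2@100] asks=[-]
After op 6 [order #5] limit_buy(price=99, qty=6): fills=none; bids=[#4:2@100 #5:6@99] asks=[-]
After op 7 [order #6] market_buy(qty=7): fills=none; bids=[#4:2@100 #5:6@99] asks=[-]
After op 8 [order #7] limit_buy(price=102, qty=7): fills=none; bids=[#7:7@102 #4:2@100 #5:6@99] asks=[-]
After op 9 [order #100] limit_sell(price=100, qty=5): fills=#7x#100:5@102; bids=[#7:2@102 #4:2@100 #5:6@99] asks=[-]
After op 10 [order #101] limit_buy(price=105, qty=5): fills=none; bids=[#101:5@105 #7:2@102 #4:2@100 #5:6@99] asks=[-]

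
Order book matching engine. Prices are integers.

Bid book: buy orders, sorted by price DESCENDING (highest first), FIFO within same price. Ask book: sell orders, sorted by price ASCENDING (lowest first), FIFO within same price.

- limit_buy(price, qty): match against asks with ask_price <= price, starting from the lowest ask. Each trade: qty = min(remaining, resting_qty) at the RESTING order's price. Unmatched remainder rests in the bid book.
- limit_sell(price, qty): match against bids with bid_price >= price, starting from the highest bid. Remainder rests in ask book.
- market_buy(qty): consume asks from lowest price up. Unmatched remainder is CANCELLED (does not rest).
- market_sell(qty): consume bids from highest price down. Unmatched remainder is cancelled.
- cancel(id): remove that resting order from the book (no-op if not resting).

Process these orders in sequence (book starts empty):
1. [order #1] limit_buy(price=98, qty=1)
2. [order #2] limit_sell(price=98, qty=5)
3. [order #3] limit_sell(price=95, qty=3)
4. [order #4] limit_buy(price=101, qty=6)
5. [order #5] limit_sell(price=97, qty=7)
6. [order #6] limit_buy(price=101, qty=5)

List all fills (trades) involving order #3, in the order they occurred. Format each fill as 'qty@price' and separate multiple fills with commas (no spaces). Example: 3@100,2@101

Answer: 3@95

Derivation:
After op 1 [order #1] limit_buy(price=98, qty=1): fills=none; bids=[#1:1@98] asks=[-]
After op 2 [order #2] limit_sell(price=98, qty=5): fills=#1x#2:1@98; bids=[-] asks=[#2:4@98]
After op 3 [order #3] limit_sell(price=95, qty=3): fills=none; bids=[-] asks=[#3:3@95 #2:4@98]
After op 4 [order #4] limit_buy(price=101, qty=6): fills=#4x#3:3@95 #4x#2:3@98; bids=[-] asks=[#2:1@98]
After op 5 [order #5] limit_sell(price=97, qty=7): fills=none; bids=[-] asks=[#5:7@97 #2:1@98]
After op 6 [order #6] limit_buy(price=101, qty=5): fills=#6x#5:5@97; bids=[-] asks=[#5:2@97 #2:1@98]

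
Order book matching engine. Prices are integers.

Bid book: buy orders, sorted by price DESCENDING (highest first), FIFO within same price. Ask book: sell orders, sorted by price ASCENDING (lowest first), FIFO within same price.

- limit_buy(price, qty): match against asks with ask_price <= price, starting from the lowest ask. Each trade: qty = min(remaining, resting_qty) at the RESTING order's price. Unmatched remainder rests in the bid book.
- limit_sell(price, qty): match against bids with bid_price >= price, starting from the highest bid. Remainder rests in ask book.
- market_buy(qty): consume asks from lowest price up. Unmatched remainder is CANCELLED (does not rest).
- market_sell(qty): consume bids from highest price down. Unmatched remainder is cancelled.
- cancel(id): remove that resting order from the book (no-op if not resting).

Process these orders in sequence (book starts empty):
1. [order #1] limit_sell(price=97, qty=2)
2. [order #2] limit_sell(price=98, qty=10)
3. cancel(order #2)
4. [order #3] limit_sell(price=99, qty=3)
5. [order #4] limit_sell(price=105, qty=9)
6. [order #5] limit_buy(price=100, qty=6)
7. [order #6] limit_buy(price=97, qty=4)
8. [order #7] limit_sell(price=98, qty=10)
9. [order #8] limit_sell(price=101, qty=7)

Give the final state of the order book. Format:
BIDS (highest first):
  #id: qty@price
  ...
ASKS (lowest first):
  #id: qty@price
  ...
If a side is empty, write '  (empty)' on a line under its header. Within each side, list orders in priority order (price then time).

Answer: BIDS (highest first):
  #6: 4@97
ASKS (lowest first):
  #7: 9@98
  #8: 7@101
  #4: 9@105

Derivation:
After op 1 [order #1] limit_sell(price=97, qty=2): fills=none; bids=[-] asks=[#1:2@97]
After op 2 [order #2] limit_sell(price=98, qty=10): fills=none; bids=[-] asks=[#1:2@97 #2:10@98]
After op 3 cancel(order #2): fills=none; bids=[-] asks=[#1:2@97]
After op 4 [order #3] limit_sell(price=99, qty=3): fills=none; bids=[-] asks=[#1:2@97 #3:3@99]
After op 5 [order #4] limit_sell(price=105, qty=9): fills=none; bids=[-] asks=[#1:2@97 #3:3@99 #4:9@105]
After op 6 [order #5] limit_buy(price=100, qty=6): fills=#5x#1:2@97 #5x#3:3@99; bids=[#5:1@100] asks=[#4:9@105]
After op 7 [order #6] limit_buy(price=97, qty=4): fills=none; bids=[#5:1@100 #6:4@97] asks=[#4:9@105]
After op 8 [order #7] limit_sell(price=98, qty=10): fills=#5x#7:1@100; bids=[#6:4@97] asks=[#7:9@98 #4:9@105]
After op 9 [order #8] limit_sell(price=101, qty=7): fills=none; bids=[#6:4@97] asks=[#7:9@98 #8:7@101 #4:9@105]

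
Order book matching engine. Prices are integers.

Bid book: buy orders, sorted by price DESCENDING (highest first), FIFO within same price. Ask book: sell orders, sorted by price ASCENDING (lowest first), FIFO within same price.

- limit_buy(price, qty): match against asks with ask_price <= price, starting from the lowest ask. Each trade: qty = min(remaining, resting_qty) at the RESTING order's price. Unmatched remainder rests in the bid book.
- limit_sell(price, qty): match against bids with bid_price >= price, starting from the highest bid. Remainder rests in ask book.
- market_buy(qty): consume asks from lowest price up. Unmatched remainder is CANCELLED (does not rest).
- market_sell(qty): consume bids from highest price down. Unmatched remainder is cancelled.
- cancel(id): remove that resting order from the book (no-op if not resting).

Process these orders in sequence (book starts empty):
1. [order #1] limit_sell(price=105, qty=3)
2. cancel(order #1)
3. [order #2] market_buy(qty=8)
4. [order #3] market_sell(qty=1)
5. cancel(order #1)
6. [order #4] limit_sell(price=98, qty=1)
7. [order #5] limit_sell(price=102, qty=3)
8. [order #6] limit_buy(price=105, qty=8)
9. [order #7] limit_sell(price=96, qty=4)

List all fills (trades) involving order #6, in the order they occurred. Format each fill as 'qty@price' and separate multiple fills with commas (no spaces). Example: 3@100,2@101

After op 1 [order #1] limit_sell(price=105, qty=3): fills=none; bids=[-] asks=[#1:3@105]
After op 2 cancel(order #1): fills=none; bids=[-] asks=[-]
After op 3 [order #2] market_buy(qty=8): fills=none; bids=[-] asks=[-]
After op 4 [order #3] market_sell(qty=1): fills=none; bids=[-] asks=[-]
After op 5 cancel(order #1): fills=none; bids=[-] asks=[-]
After op 6 [order #4] limit_sell(price=98, qty=1): fills=none; bids=[-] asks=[#4:1@98]
After op 7 [order #5] limit_sell(price=102, qty=3): fills=none; bids=[-] asks=[#4:1@98 #5:3@102]
After op 8 [order #6] limit_buy(price=105, qty=8): fills=#6x#4:1@98 #6x#5:3@102; bids=[#6:4@105] asks=[-]
After op 9 [order #7] limit_sell(price=96, qty=4): fills=#6x#7:4@105; bids=[-] asks=[-]

Answer: 1@98,3@102,4@105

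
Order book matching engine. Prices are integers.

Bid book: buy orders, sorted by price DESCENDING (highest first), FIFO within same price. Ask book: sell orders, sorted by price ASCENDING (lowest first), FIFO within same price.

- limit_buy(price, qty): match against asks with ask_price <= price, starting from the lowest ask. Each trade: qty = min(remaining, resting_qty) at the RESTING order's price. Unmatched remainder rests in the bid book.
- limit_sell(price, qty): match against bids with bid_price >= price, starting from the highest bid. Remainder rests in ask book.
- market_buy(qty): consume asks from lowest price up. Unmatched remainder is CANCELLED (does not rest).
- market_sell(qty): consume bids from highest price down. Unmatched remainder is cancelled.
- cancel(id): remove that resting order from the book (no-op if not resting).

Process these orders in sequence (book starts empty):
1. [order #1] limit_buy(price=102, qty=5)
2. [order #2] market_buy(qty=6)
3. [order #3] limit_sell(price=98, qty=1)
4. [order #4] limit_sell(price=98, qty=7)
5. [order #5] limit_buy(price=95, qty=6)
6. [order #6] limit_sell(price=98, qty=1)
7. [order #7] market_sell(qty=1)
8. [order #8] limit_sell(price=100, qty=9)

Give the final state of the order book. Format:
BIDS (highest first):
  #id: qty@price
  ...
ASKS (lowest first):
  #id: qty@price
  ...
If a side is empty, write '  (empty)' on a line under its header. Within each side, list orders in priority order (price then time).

After op 1 [order #1] limit_buy(price=102, qty=5): fills=none; bids=[#1:5@102] asks=[-]
After op 2 [order #2] market_buy(qty=6): fills=none; bids=[#1:5@102] asks=[-]
After op 3 [order #3] limit_sell(price=98, qty=1): fills=#1x#3:1@102; bids=[#1:4@102] asks=[-]
After op 4 [order #4] limit_sell(price=98, qty=7): fills=#1x#4:4@102; bids=[-] asks=[#4:3@98]
After op 5 [order #5] limit_buy(price=95, qty=6): fills=none; bids=[#5:6@95] asks=[#4:3@98]
After op 6 [order #6] limit_sell(price=98, qty=1): fills=none; bids=[#5:6@95] asks=[#4:3@98 #6:1@98]
After op 7 [order #7] market_sell(qty=1): fills=#5x#7:1@95; bids=[#5:5@95] asks=[#4:3@98 #6:1@98]
After op 8 [order #8] limit_sell(price=100, qty=9): fills=none; bids=[#5:5@95] asks=[#4:3@98 #6:1@98 #8:9@100]

Answer: BIDS (highest first):
  #5: 5@95
ASKS (lowest first):
  #4: 3@98
  #6: 1@98
  #8: 9@100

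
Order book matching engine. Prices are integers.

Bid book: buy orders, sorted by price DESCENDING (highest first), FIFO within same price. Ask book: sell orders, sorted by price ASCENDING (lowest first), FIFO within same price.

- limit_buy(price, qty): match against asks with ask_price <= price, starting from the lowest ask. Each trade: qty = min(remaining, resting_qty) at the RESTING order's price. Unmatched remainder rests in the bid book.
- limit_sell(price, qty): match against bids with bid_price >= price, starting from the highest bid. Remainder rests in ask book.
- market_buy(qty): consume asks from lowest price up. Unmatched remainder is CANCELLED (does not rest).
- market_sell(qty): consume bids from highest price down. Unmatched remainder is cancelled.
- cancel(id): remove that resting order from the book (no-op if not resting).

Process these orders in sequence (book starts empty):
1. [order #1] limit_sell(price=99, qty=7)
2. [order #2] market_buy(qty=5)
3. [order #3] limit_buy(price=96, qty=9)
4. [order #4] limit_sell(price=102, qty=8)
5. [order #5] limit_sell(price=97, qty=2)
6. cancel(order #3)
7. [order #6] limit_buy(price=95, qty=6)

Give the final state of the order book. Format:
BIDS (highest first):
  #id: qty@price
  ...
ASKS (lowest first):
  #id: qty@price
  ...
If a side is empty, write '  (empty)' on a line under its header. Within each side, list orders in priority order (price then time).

Answer: BIDS (highest first):
  #6: 6@95
ASKS (lowest first):
  #5: 2@97
  #1: 2@99
  #4: 8@102

Derivation:
After op 1 [order #1] limit_sell(price=99, qty=7): fills=none; bids=[-] asks=[#1:7@99]
After op 2 [order #2] market_buy(qty=5): fills=#2x#1:5@99; bids=[-] asks=[#1:2@99]
After op 3 [order #3] limit_buy(price=96, qty=9): fills=none; bids=[#3:9@96] asks=[#1:2@99]
After op 4 [order #4] limit_sell(price=102, qty=8): fills=none; bids=[#3:9@96] asks=[#1:2@99 #4:8@102]
After op 5 [order #5] limit_sell(price=97, qty=2): fills=none; bids=[#3:9@96] asks=[#5:2@97 #1:2@99 #4:8@102]
After op 6 cancel(order #3): fills=none; bids=[-] asks=[#5:2@97 #1:2@99 #4:8@102]
After op 7 [order #6] limit_buy(price=95, qty=6): fills=none; bids=[#6:6@95] asks=[#5:2@97 #1:2@99 #4:8@102]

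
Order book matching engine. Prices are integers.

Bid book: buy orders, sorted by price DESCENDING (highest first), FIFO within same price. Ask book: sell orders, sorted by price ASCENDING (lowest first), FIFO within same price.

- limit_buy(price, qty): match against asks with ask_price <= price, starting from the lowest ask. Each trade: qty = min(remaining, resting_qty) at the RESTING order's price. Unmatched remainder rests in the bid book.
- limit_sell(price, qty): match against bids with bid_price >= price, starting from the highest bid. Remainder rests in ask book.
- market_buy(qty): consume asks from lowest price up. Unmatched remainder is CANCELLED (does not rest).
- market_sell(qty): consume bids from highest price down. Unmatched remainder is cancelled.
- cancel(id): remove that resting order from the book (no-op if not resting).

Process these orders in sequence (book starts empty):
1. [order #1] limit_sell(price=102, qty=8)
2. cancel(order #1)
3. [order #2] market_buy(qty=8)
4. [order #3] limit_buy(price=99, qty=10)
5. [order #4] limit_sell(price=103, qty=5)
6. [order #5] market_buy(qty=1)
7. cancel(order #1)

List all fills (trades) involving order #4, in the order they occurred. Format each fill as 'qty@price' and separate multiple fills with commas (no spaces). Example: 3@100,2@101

After op 1 [order #1] limit_sell(price=102, qty=8): fills=none; bids=[-] asks=[#1:8@102]
After op 2 cancel(order #1): fills=none; bids=[-] asks=[-]
After op 3 [order #2] market_buy(qty=8): fills=none; bids=[-] asks=[-]
After op 4 [order #3] limit_buy(price=99, qty=10): fills=none; bids=[#3:10@99] asks=[-]
After op 5 [order #4] limit_sell(price=103, qty=5): fills=none; bids=[#3:10@99] asks=[#4:5@103]
After op 6 [order #5] market_buy(qty=1): fills=#5x#4:1@103; bids=[#3:10@99] asks=[#4:4@103]
After op 7 cancel(order #1): fills=none; bids=[#3:10@99] asks=[#4:4@103]

Answer: 1@103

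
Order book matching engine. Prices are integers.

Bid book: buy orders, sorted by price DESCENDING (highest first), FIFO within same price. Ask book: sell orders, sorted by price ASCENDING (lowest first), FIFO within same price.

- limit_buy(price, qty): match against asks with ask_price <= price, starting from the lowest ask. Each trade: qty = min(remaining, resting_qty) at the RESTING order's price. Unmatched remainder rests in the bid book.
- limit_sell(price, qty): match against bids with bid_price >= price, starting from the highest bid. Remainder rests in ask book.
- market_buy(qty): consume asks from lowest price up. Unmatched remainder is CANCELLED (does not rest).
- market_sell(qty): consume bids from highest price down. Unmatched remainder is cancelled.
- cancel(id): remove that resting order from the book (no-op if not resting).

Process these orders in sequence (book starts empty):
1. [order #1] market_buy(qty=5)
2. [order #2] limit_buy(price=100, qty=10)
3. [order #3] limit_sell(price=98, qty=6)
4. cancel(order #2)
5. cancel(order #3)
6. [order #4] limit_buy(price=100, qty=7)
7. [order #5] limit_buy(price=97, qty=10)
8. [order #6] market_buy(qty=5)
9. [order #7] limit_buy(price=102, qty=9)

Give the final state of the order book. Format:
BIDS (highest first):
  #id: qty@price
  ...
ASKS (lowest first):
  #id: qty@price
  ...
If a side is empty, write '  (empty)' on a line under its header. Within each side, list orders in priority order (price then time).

After op 1 [order #1] market_buy(qty=5): fills=none; bids=[-] asks=[-]
After op 2 [order #2] limit_buy(price=100, qty=10): fills=none; bids=[#2:10@100] asks=[-]
After op 3 [order #3] limit_sell(price=98, qty=6): fills=#2x#3:6@100; bids=[#2:4@100] asks=[-]
After op 4 cancel(order #2): fills=none; bids=[-] asks=[-]
After op 5 cancel(order #3): fills=none; bids=[-] asks=[-]
After op 6 [order #4] limit_buy(price=100, qty=7): fills=none; bids=[#4:7@100] asks=[-]
After op 7 [order #5] limit_buy(price=97, qty=10): fills=none; bids=[#4:7@100 #5:10@97] asks=[-]
After op 8 [order #6] market_buy(qty=5): fills=none; bids=[#4:7@100 #5:10@97] asks=[-]
After op 9 [order #7] limit_buy(price=102, qty=9): fills=none; bids=[#7:9@102 #4:7@100 #5:10@97] asks=[-]

Answer: BIDS (highest first):
  #7: 9@102
  #4: 7@100
  #5: 10@97
ASKS (lowest first):
  (empty)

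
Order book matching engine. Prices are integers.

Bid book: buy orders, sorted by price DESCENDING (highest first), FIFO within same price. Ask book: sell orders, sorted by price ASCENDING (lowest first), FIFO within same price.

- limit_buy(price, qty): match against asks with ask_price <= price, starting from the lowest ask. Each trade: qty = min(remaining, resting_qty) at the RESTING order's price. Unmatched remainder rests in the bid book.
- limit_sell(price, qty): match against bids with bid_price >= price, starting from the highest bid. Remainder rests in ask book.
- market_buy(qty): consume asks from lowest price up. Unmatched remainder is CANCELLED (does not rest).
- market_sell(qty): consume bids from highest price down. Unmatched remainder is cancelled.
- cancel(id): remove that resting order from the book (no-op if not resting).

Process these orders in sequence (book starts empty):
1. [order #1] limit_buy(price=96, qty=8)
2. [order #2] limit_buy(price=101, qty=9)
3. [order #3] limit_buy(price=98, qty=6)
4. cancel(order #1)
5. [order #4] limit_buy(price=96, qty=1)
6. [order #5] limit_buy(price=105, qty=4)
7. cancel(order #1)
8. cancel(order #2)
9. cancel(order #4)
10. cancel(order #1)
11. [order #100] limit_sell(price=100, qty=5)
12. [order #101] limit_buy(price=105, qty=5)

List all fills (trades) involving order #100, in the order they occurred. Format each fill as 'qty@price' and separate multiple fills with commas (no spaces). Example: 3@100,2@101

Answer: 4@105,1@100

Derivation:
After op 1 [order #1] limit_buy(price=96, qty=8): fills=none; bids=[#1:8@96] asks=[-]
After op 2 [order #2] limit_buy(price=101, qty=9): fills=none; bids=[#2:9@101 #1:8@96] asks=[-]
After op 3 [order #3] limit_buy(price=98, qty=6): fills=none; bids=[#2:9@101 #3:6@98 #1:8@96] asks=[-]
After op 4 cancel(order #1): fills=none; bids=[#2:9@101 #3:6@98] asks=[-]
After op 5 [order #4] limit_buy(price=96, qty=1): fills=none; bids=[#2:9@101 #3:6@98 #4:1@96] asks=[-]
After op 6 [order #5] limit_buy(price=105, qty=4): fills=none; bids=[#5:4@105 #2:9@101 #3:6@98 #4:1@96] asks=[-]
After op 7 cancel(order #1): fills=none; bids=[#5:4@105 #2:9@101 #3:6@98 #4:1@96] asks=[-]
After op 8 cancel(order #2): fills=none; bids=[#5:4@105 #3:6@98 #4:1@96] asks=[-]
After op 9 cancel(order #4): fills=none; bids=[#5:4@105 #3:6@98] asks=[-]
After op 10 cancel(order #1): fills=none; bids=[#5:4@105 #3:6@98] asks=[-]
After op 11 [order #100] limit_sell(price=100, qty=5): fills=#5x#100:4@105; bids=[#3:6@98] asks=[#100:1@100]
After op 12 [order #101] limit_buy(price=105, qty=5): fills=#101x#100:1@100; bids=[#101:4@105 #3:6@98] asks=[-]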